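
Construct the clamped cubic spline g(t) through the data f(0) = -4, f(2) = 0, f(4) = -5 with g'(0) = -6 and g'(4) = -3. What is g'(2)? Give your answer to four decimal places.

1.8750

With M_i denoting the second derivative at x_i, h_i = 2, 2, and Δ_i = (y_(i+1) − y_i)/h_i = 2, -5/2:
  2·M_0 + 8·M_1 + 2·M_2 = 6(Δ_1 - Δ_0) = -27
Clamped end conditions give two more equations: 2h_0·M_0 + h_0·M_1 = 6(Δ_0 - g'(0)) = 48 and h_1·M_1 + 2h_1·M_2 = 6(g'(4) - Δ_1) = -3.
Hence M_0 = 129/8, M_1 = -33/4, M_2 = 27/8.
On [2, 4], g'(t) = b_1 + 2c_1·(t - 2) + 3d_1·(t - 2)² with b_1 = Δ_1 - h_1(2M_1 + M_2)/6 = 15/8, c_1 = M_1/2 = -33/8, d_1 = (M_2 - M_1)/(6h_1) = 31/32. So g'(2) = 15/8.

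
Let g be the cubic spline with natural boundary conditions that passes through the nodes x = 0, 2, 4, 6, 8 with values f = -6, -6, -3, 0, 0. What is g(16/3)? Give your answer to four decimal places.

Write M_i for g''(x_i). With h_i = 2, 2, 2, 2 and divided differences Δ_i = 0, 3/2, 3/2, 0, the continuity of g' gives the tridiagonal system
  2·M_0 + 8·M_1 + 2·M_2 = 6(Δ_1 - Δ_0) = 9
  2·M_1 + 8·M_2 + 2·M_3 = 6(Δ_2 - Δ_1) = 0
  2·M_2 + 8·M_3 + 2·M_4 = 6(Δ_3 - Δ_2) = -9
Natural end conditions: M_0 = M_4 = 0.
Solving: M_0 = 0, M_1 = 9/8, M_2 = 0, M_3 = -9/8, M_4 = 0.
On [4, 6], g(x) = -3 + 15/8·(x - 4) + 0·(x - 4)² - 3/32·(x - 4)³.
With (x - 4) = 4/3: g(16/3) = -13/18.

-0.7222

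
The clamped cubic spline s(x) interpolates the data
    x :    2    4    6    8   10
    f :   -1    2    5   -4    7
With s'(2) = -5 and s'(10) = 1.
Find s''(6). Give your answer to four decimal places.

Let σ_i = s''(x_i). Step sizes h_i = 2, 2, 2, 2; slopes of the chords Δ_i = (y_(i+1) - y_i)/h_i = 3/2, 3/2, -9/2, 11/2.
  2·σ_0 + 8·σ_1 + 2·σ_2 = 6(Δ_1 - Δ_0) = 0
  2·σ_1 + 8·σ_2 + 2·σ_3 = 6(Δ_2 - Δ_1) = -36
  2·σ_2 + 8·σ_3 + 2·σ_4 = 6(Δ_3 - Δ_2) = 60
Clamped end conditions give two more equations: 2h_0·σ_0 + h_0·σ_1 = 6(Δ_0 - s'(2)) = 39 and h_3·σ_3 + 2h_3·σ_4 = 6(s'(10) - Δ_3) = -27.
Solving the tridiagonal system: σ_0 = 141/14, σ_1 = -9/14, σ_2 = -15/2, σ_3 = 177/14, σ_4 = -183/14.

-7.5000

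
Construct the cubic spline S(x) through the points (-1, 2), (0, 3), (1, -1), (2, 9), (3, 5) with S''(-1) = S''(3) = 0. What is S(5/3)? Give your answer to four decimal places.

5.8717

Put m_i = S'' at the i-th knot. Here h = (1, 1, 1, 1) and Δ = (1, -4, 10, -4), so the interior equations h_(i-1)·m_(i-1) + 2(h_(i-1)+h_i)·m_i + h_i·m_(i+1) = 6(Δ_i − Δ_(i-1)) read
  1·m_0 + 4·m_1 + 1·m_2 = 6(Δ_1 - Δ_0) = -30
  1·m_1 + 4·m_2 + 1·m_3 = 6(Δ_2 - Δ_1) = 84
  1·m_2 + 4·m_3 + 1·m_4 = 6(Δ_3 - Δ_2) = -84
Natural end conditions: m_0 = m_4 = 0.
Hence m_0 = 0, m_1 = -435/28, m_2 = 225/7, m_3 = -813/28, m_4 = 0.
On [1, 2], S(x) = -1 + 33/8·(x - 1) + 225/14·(x - 1)² - 571/56·(x - 1)³.
With (x - 1) = 2/3: S(5/3) = 4439/756.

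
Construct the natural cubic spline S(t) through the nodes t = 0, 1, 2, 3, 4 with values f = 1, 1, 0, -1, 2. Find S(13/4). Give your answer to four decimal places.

With M_i denoting the second derivative at x_i, h_i = 1, 1, 1, 1, and Δ_i = (y_(i+1) − y_i)/h_i = 0, -1, -1, 3:
  1·M_0 + 4·M_1 + 1·M_2 = 6(Δ_1 - Δ_0) = -6
  1·M_1 + 4·M_2 + 1·M_3 = 6(Δ_2 - Δ_1) = 0
  1·M_2 + 4·M_3 + 1·M_4 = 6(Δ_3 - Δ_2) = 24
Natural end conditions: M_0 = M_4 = 0.
Solving the tridiagonal system: M_0 = 0, M_1 = -33/28, M_2 = -9/7, M_3 = 177/28, M_4 = 0.
On [3, 4], S(t) = -1 + 25/28·(t - 3) + 177/56·(t - 3)² - 59/56·(t - 3)³.
With (t - 3) = 1/4: S(13/4) = -305/512.

-0.5957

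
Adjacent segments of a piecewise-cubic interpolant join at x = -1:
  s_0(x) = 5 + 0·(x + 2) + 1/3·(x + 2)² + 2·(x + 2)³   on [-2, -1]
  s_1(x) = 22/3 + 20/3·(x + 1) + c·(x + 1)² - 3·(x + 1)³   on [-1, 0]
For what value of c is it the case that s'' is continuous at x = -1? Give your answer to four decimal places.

s_0''(x) = 2/3 + 12·(x + 2), so s_0''(-1) = 38/3. On the right, s_1''(-1) = 2c, so c = 19/3.

6.3333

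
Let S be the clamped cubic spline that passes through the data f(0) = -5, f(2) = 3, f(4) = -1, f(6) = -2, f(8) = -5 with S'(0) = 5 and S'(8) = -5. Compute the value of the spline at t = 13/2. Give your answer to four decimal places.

-1.9196

With M_i denoting the second derivative at x_i, h_i = 2, 2, 2, 2, and Δ_i = (y_(i+1) − y_i)/h_i = 4, -2, -1/2, -3/2:
  2·M_0 + 8·M_1 + 2·M_2 = 6(Δ_1 - Δ_0) = -36
  2·M_1 + 8·M_2 + 2·M_3 = 6(Δ_2 - Δ_1) = 9
  2·M_2 + 8·M_3 + 2·M_4 = 6(Δ_3 - Δ_2) = -6
Clamped end conditions give two more equations: 2h_0·M_0 + h_0·M_1 = 6(Δ_0 - S'(0)) = -6 and h_3·M_3 + 2h_3·M_4 = 6(S'(8) - Δ_3) = -21.
Hence M_0 = 17/14, M_1 = -38/7, M_2 = 5/2, M_3 = -1/14, M_4 = -73/14.
On [6, 8], S(t) = -2 + 2/7·(t - 6) - 1/28·(t - 6)² - 3/7·(t - 6)³.
With (t - 6) = 1/2: S(13/2) = -215/112.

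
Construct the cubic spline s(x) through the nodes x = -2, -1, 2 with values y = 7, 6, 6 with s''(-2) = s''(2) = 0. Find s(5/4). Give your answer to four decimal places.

Put M_i = s'' at the i-th knot. Here h = (1, 3) and Δ = (-1, 0), so the interior equations h_(i-1)·M_(i-1) + 2(h_(i-1)+h_i)·M_i + h_i·M_(i+1) = 6(Δ_i − Δ_(i-1)) read
  1·M_0 + 8·M_1 + 3·M_2 = 6(Δ_1 - Δ_0) = 6
Natural end conditions: M_0 = M_2 = 0.
Hence M_0 = 0, M_1 = 3/4, M_2 = 0.
On [-1, 2], s(x) = 6 - 3/4·(x + 1) + 3/8·(x + 1)² - 1/24·(x + 1)³.
With (x + 1) = 9/4: s(5/4) = 2937/512.

5.7363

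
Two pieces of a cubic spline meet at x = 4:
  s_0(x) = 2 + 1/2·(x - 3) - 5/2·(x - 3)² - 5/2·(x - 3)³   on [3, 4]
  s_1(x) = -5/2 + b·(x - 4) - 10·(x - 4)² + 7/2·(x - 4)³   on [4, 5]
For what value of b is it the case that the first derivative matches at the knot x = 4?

-12

s_0'(x) = 1/2 - 5·(x - 3) - 15/2·(x - 3)², so s_0'(4) = -12. On the right, s_1'(4) = b, so b = -12.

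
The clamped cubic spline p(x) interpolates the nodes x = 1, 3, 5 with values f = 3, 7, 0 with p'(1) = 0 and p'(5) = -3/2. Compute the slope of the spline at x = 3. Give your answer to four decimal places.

With M_i denoting the second derivative at x_i, h_i = 2, 2, and Δ_i = (y_(i+1) − y_i)/h_i = 2, -7/2:
  2·M_0 + 8·M_1 + 2·M_2 = 6(Δ_1 - Δ_0) = -33
Clamped end conditions give two more equations: 2h_0·M_0 + h_0·M_1 = 6(Δ_0 - p'(1)) = 12 and h_1·M_1 + 2h_1·M_2 = 6(p'(5) - Δ_1) = 12.
Solving: M_0 = 27/4, M_1 = -15/2, M_2 = 27/4.
On [3, 5], p'(x) = b_1 + 2c_1·(x - 3) + 3d_1·(x - 3)² with b_1 = Δ_1 - h_1(2M_1 + M_2)/6 = -3/4, c_1 = M_1/2 = -15/4, d_1 = (M_2 - M_1)/(6h_1) = 19/16. So p'(3) = -3/4.

-0.7500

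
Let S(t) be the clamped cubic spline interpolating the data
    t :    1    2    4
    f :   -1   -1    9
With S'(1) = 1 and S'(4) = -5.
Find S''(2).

Let σ_i = S''(x_i). Step sizes h_i = 1, 2; slopes of the chords Δ_i = (y_(i+1) - y_i)/h_i = 0, 5.
  1·σ_0 + 6·σ_1 + 2·σ_2 = 6(Δ_1 - Δ_0) = 30
Clamped end conditions give two more equations: 2h_0·σ_0 + h_0·σ_1 = 6(Δ_0 - S'(1)) = -6 and h_1·σ_1 + 2h_1·σ_2 = 6(S'(4) - Δ_1) = -60.
Forward elimination and back-substitution give σ_0 = -10, σ_1 = 14, σ_2 = -22.

14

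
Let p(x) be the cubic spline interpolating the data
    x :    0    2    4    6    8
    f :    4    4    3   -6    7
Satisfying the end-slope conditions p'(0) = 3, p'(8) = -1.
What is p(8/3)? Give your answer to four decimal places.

4.3995

With σ_i denoting the second derivative at x_i, h_i = 2, 2, 2, 2, and Δ_i = (y_(i+1) − y_i)/h_i = 0, -1/2, -9/2, 13/2:
  2·σ_0 + 8·σ_1 + 2·σ_2 = 6(Δ_1 - Δ_0) = -3
  2·σ_1 + 8·σ_2 + 2·σ_3 = 6(Δ_2 - Δ_1) = -24
  2·σ_2 + 8·σ_3 + 2·σ_4 = 6(Δ_3 - Δ_2) = 66
Clamped end conditions give two more equations: 2h_0·σ_0 + h_0·σ_1 = 6(Δ_0 - p'(0)) = -18 and h_3·σ_3 + 2h_3·σ_4 = 6(p'(8) - Δ_3) = -45.
Solving: σ_0 = -671/112, σ_1 = 167/56, σ_2 = -119/16, σ_3 = 827/56, σ_4 = -2087/112.
On [2, 4], p(x) = 4 - 1/112·(x - 2) + 167/112·(x - 2)² - 389/448·(x - 2)³.
With (x - 2) = 2/3: p(8/3) = 1663/378.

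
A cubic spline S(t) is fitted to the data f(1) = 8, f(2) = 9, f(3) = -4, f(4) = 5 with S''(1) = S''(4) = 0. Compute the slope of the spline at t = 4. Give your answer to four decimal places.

Let M_i = S''(x_i). Step sizes h_i = 1, 1, 1; slopes of the chords Δ_i = (y_(i+1) - y_i)/h_i = 1, -13, 9.
  1·M_0 + 4·M_1 + 1·M_2 = 6(Δ_1 - Δ_0) = -84
  1·M_1 + 4·M_2 + 1·M_3 = 6(Δ_2 - Δ_1) = 132
Natural end conditions: M_0 = M_3 = 0.
Forward elimination and back-substitution give M_0 = 0, M_1 = -156/5, M_2 = 204/5, M_3 = 0.
On [3, 4], S'(t) = b_2 + 2c_2·(t - 3) + 3d_2·(t - 3)² with b_2 = Δ_2 - h_2(2M_2 + M_3)/6 = -23/5, c_2 = M_2/2 = 102/5, d_2 = (M_3 - M_2)/(6h_2) = -34/5. So S'(4) = 79/5.

15.8000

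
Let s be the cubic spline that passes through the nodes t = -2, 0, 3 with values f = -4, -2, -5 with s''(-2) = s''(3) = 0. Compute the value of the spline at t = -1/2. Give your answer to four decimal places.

-2.2375

Put m_i = s'' at the i-th knot. Here h = (2, 3) and Δ = (1, -1), so the interior equations h_(i-1)·m_(i-1) + 2(h_(i-1)+h_i)·m_i + h_i·m_(i+1) = 6(Δ_i − Δ_(i-1)) read
  2·m_0 + 10·m_1 + 3·m_2 = 6(Δ_1 - Δ_0) = -12
Natural end conditions: m_0 = m_2 = 0.
Solving: m_0 = 0, m_1 = -6/5, m_2 = 0.
On [-2, 0], s(t) = -4 + 7/5·(t + 2) + 0·(t + 2)² - 1/10·(t + 2)³.
With (t + 2) = 3/2: s(-1/2) = -179/80.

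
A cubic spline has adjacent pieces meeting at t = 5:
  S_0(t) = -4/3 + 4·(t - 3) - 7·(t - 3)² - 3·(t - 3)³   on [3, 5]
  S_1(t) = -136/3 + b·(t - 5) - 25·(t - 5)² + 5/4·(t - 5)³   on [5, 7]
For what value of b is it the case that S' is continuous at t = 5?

-60

S_0'(t) = 4 - 14·(t - 3) - 9·(t - 3)², so S_0'(5) = -60. On the right, S_1'(5) = b, so b = -60.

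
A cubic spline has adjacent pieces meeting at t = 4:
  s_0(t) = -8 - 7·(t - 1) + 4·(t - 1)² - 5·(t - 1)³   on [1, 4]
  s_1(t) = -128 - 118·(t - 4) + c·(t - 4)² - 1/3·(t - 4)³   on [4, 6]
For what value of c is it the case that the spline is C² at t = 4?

s_0''(t) = 8 - 30·(t - 1), so s_0''(4) = -82. On the right, s_1''(4) = 2c, so c = -41.

-41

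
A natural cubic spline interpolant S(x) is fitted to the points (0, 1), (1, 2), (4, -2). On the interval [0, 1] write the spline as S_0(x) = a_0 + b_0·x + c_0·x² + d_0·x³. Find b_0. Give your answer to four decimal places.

Put M_i = S'' at the i-th knot. Here h = (1, 3) and Δ = (1, -4/3), so the interior equations h_(i-1)·M_(i-1) + 2(h_(i-1)+h_i)·M_i + h_i·M_(i+1) = 6(Δ_i − Δ_(i-1)) read
  1·M_0 + 8·M_1 + 3·M_2 = 6(Δ_1 - Δ_0) = -14
Natural end conditions: M_0 = M_2 = 0.
Forward elimination and back-substitution give M_0 = 0, M_1 = -7/4, M_2 = 0.
On [0, 1], with S_0(x) = a_0 + b_0·x + c_0·x² + d_0·x³: c_0 = M_0/2 = 0, d_0 = (M_1 - M_0)/(6h_0) = -7/24, b_0 = Δ_0 - h_0(2M_0 + M_1)/6 = 31/24.

1.2917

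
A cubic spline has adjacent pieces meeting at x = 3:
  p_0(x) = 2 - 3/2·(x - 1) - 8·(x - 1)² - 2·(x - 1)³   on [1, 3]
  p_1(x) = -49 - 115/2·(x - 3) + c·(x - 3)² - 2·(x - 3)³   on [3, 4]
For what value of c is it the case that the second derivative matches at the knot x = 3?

p_0''(x) = -16 - 12·(x - 1), so p_0''(3) = -40. On the right, p_1''(3) = 2c, so c = -20.

-20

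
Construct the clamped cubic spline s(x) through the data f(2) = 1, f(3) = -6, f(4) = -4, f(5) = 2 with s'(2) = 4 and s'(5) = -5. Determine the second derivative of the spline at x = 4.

10

With m_i denoting the second derivative at x_i, h_i = 1, 1, 1, and Δ_i = (y_(i+1) − y_i)/h_i = -7, 2, 6:
  1·m_0 + 4·m_1 + 1·m_2 = 6(Δ_1 - Δ_0) = 54
  1·m_1 + 4·m_2 + 1·m_3 = 6(Δ_2 - Δ_1) = 24
Clamped end conditions give two more equations: 2h_0·m_0 + h_0·m_1 = 6(Δ_0 - s'(2)) = -66 and h_2·m_2 + 2h_2·m_3 = 6(s'(5) - Δ_2) = -66.
Solving the tridiagonal system: m_0 = -44, m_1 = 22, m_2 = 10, m_3 = -38.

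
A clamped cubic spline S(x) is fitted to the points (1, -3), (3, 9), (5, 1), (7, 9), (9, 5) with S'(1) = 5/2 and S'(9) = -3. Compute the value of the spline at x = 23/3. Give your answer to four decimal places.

9.1402

With M_i denoting the second derivative at x_i, h_i = 2, 2, 2, 2, and Δ_i = (y_(i+1) − y_i)/h_i = 6, -4, 4, -2:
  2·M_0 + 8·M_1 + 2·M_2 = 6(Δ_1 - Δ_0) = -60
  2·M_1 + 8·M_2 + 2·M_3 = 6(Δ_2 - Δ_1) = 48
  2·M_2 + 8·M_3 + 2·M_4 = 6(Δ_3 - Δ_2) = -36
Clamped end conditions give two more equations: 2h_0·M_0 + h_0·M_1 = 6(Δ_0 - S'(1)) = 21 and h_3·M_3 + 2h_3·M_4 = 6(S'(9) - Δ_3) = -6.
Solving: M_0 = 1333/112, M_1 = -745/56, M_2 = 181/16, M_3 = -445/56, M_4 = 277/112.
On [7, 9], S(x) = 9 + 277/112·(x - 7) - 445/112·(x - 7)² + 389/448·(x - 7)³.
With (x - 7) = 2/3: S(23/3) = 3455/378.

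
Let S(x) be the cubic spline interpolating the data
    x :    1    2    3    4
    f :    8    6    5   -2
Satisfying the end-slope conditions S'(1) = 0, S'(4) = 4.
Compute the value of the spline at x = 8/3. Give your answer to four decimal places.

With M_i denoting the second derivative at x_i, h_i = 1, 1, 1, and Δ_i = (y_(i+1) − y_i)/h_i = -2, -1, -7:
  1·M_0 + 4·M_1 + 1·M_2 = 6(Δ_1 - Δ_0) = 6
  1·M_1 + 4·M_2 + 1·M_3 = 6(Δ_2 - Δ_1) = -36
Clamped end conditions give two more equations: 2h_0·M_0 + h_0·M_1 = 6(Δ_0 - S'(1)) = -12 and h_2·M_2 + 2h_2·M_3 = 6(S'(4) - Δ_2) = 66.
Forward elimination and back-substitution give M_0 = -164/15, M_1 = 148/15, M_2 = -338/15, M_3 = 664/15.
On [2, 3], S(x) = 6 - 8/15·(x - 2) + 74/15·(x - 2)² - 27/5·(x - 2)³.
With (x - 2) = 2/3: S(8/3) = 842/135.

6.2370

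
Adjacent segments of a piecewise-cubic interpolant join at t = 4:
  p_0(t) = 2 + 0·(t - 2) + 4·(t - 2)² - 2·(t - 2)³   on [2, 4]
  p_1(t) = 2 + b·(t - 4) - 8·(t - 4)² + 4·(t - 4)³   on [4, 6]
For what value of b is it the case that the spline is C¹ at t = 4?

-8

p_0'(t) = 0 + 8·(t - 2) - 6·(t - 2)², so p_0'(4) = -8. On the right, p_1'(4) = b, so b = -8.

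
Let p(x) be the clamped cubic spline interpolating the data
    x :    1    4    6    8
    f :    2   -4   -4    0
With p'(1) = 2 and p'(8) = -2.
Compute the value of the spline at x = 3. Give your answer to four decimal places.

-0.9429

Write M_i for p''(x_i). With h_i = 3, 2, 2 and divided differences Δ_i = -2, 0, 2, the continuity of p' gives the tridiagonal system
  3·M_0 + 10·M_1 + 2·M_2 = 6(Δ_1 - Δ_0) = 12
  2·M_1 + 8·M_2 + 2·M_3 = 6(Δ_2 - Δ_1) = 12
Clamped end conditions give two more equations: 2h_0·M_0 + h_0·M_1 = 6(Δ_0 - p'(1)) = -24 and h_2·M_2 + 2h_2·M_3 = 6(p'(8) - Δ_2) = -24.
Forward elimination and back-substitution give M_0 = -188/37, M_1 = 80/37, M_2 = 104/37, M_3 = -274/37.
On [1, 4], p(x) = 2 + 2·(x - 1) - 94/37·(x - 1)² + 134/333·(x - 1)³.
With (x - 1) = 2: p(3) = -314/333.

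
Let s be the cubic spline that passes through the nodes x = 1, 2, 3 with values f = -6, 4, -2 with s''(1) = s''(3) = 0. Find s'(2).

2

With σ_i denoting the second derivative at x_i, h_i = 1, 1, and Δ_i = (y_(i+1) − y_i)/h_i = 10, -6:
  1·σ_0 + 4·σ_1 + 1·σ_2 = 6(Δ_1 - Δ_0) = -96
Natural end conditions: σ_0 = σ_2 = 0.
Forward elimination and back-substitution give σ_0 = 0, σ_1 = -24, σ_2 = 0.
On [2, 3], s'(x) = b_1 + 2c_1·(x - 2) + 3d_1·(x - 2)² with b_1 = Δ_1 - h_1(2σ_1 + σ_2)/6 = 2, c_1 = σ_1/2 = -12, d_1 = (σ_2 - σ_1)/(6h_1) = 4. So s'(2) = 2.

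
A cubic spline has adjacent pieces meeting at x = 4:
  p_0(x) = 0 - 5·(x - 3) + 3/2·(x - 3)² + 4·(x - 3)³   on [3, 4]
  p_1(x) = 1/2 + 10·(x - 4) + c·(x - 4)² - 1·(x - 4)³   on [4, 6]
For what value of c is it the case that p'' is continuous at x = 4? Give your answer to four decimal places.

p_0''(x) = 3 + 24·(x - 3), so p_0''(4) = 27. On the right, p_1''(4) = 2c, so c = 27/2.

13.5000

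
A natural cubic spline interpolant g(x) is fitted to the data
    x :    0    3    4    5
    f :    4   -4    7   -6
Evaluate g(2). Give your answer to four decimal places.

With M_i denoting the second derivative at x_i, h_i = 3, 1, 1, and Δ_i = (y_(i+1) − y_i)/h_i = -8/3, 11, -13:
  3·M_0 + 8·M_1 + 1·M_2 = 6(Δ_1 - Δ_0) = 82
  1·M_1 + 4·M_2 + 1·M_3 = 6(Δ_2 - Δ_1) = -144
Natural end conditions: M_0 = M_3 = 0.
Solving the tridiagonal system: M_0 = 0, M_1 = 472/31, M_2 = -1234/31, M_3 = 0.
On [0, 3], g(x) = 4 - 956/93·x + 0·x² + 236/279·x³.
With x = 2: g(2) = -2732/279.

-9.7921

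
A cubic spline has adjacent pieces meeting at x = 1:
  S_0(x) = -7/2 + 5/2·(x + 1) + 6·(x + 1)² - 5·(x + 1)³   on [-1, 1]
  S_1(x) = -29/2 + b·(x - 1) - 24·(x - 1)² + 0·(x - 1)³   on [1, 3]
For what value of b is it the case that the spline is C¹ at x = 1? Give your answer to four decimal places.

-33.5000

S_0'(x) = 5/2 + 12·(x + 1) - 15·(x + 1)², so S_0'(1) = -67/2. On the right, S_1'(1) = b, so b = -67/2.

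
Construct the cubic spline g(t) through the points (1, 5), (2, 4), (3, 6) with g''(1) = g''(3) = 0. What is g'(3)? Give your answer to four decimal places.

Let M_i = g''(x_i). Step sizes h_i = 1, 1; slopes of the chords Δ_i = (y_(i+1) - y_i)/h_i = -1, 2.
  1·M_0 + 4·M_1 + 1·M_2 = 6(Δ_1 - Δ_0) = 18
Natural end conditions: M_0 = M_2 = 0.
Forward elimination and back-substitution give M_0 = 0, M_1 = 9/2, M_2 = 0.
On [2, 3], g'(t) = b_1 + 2c_1·(t - 2) + 3d_1·(t - 2)² with b_1 = Δ_1 - h_1(2M_1 + M_2)/6 = 1/2, c_1 = M_1/2 = 9/4, d_1 = (M_2 - M_1)/(6h_1) = -3/4. So g'(3) = 11/4.

2.7500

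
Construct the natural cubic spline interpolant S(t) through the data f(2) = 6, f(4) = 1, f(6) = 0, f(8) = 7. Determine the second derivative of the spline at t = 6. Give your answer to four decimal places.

2.8000

Write M_i for S''(x_i). With h_i = 2, 2, 2 and divided differences Δ_i = -5/2, -1/2, 7/2, the continuity of S' gives the tridiagonal system
  2·M_0 + 8·M_1 + 2·M_2 = 6(Δ_1 - Δ_0) = 12
  2·M_1 + 8·M_2 + 2·M_3 = 6(Δ_2 - Δ_1) = 24
Natural end conditions: M_0 = M_3 = 0.
Solving the tridiagonal system: M_0 = 0, M_1 = 4/5, M_2 = 14/5, M_3 = 0.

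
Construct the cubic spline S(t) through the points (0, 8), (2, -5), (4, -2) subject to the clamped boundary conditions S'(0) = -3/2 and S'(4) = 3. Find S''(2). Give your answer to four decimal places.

9.7500

Write σ_i for S''(x_i). With h_i = 2, 2 and divided differences Δ_i = -13/2, 3/2, the continuity of S' gives the tridiagonal system
  2·σ_0 + 8·σ_1 + 2·σ_2 = 6(Δ_1 - Δ_0) = 48
Clamped end conditions give two more equations: 2h_0·σ_0 + h_0·σ_1 = 6(Δ_0 - S'(0)) = -30 and h_1·σ_1 + 2h_1·σ_2 = 6(S'(4) - Δ_1) = 9.
Solving: σ_0 = -99/8, σ_1 = 39/4, σ_2 = -21/8.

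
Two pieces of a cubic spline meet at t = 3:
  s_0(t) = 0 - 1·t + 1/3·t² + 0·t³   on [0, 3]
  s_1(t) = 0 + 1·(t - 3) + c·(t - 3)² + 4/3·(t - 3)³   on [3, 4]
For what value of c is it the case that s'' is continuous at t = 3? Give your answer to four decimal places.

s_0''(t) = 2/3 + 0·t, so s_0''(3) = 2/3. On the right, s_1''(3) = 2c, so c = 1/3.

0.3333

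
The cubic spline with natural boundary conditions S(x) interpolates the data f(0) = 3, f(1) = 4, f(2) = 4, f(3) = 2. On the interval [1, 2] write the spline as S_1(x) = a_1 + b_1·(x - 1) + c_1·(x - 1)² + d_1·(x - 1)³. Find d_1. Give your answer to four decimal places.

-0.3333

Let M_i = S''(x_i). Step sizes h_i = 1, 1, 1; slopes of the chords Δ_i = (y_(i+1) - y_i)/h_i = 1, 0, -2.
  1·M_0 + 4·M_1 + 1·M_2 = 6(Δ_1 - Δ_0) = -6
  1·M_1 + 4·M_2 + 1·M_3 = 6(Δ_2 - Δ_1) = -12
Natural end conditions: M_0 = M_3 = 0.
Solving: M_0 = 0, M_1 = -4/5, M_2 = -14/5, M_3 = 0.
On [1, 2], with S_1(x) = a_1 + b_1·(x - 1) + c_1·(x - 1)² + d_1·(x - 1)³: c_1 = M_1/2 = -2/5, d_1 = (M_2 - M_1)/(6h_1) = -1/3, b_1 = Δ_1 - h_1(2M_1 + M_2)/6 = 11/15.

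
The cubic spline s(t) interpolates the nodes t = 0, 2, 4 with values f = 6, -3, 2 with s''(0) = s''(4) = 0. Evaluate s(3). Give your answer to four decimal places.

-1.8125

Let σ_i = s''(x_i). Step sizes h_i = 2, 2; slopes of the chords Δ_i = (y_(i+1) - y_i)/h_i = -9/2, 5/2.
  2·σ_0 + 8·σ_1 + 2·σ_2 = 6(Δ_1 - Δ_0) = 42
Natural end conditions: σ_0 = σ_2 = 0.
Forward elimination and back-substitution give σ_0 = 0, σ_1 = 21/4, σ_2 = 0.
On [2, 4], s(t) = -3 - 1·(t - 2) + 21/8·(t - 2)² - 7/16·(t - 2)³.
With (t - 2) = 1: s(3) = -29/16.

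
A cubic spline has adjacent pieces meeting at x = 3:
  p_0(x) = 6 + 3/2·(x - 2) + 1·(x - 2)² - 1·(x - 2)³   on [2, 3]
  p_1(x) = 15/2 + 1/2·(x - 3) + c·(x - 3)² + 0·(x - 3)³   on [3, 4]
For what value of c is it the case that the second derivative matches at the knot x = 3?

-2

p_0''(x) = 2 - 6·(x - 2), so p_0''(3) = -4. On the right, p_1''(3) = 2c, so c = -2.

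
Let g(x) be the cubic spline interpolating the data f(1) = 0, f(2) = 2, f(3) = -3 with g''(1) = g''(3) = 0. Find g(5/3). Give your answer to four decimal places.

Write M_i for g''(x_i). With h_i = 1, 1 and divided differences Δ_i = 2, -5, the continuity of g' gives the tridiagonal system
  1·M_0 + 4·M_1 + 1·M_2 = 6(Δ_1 - Δ_0) = -42
Natural end conditions: M_0 = M_2 = 0.
Solving: M_0 = 0, M_1 = -21/2, M_2 = 0.
On [1, 2], g(x) = 0 + 15/4·(x - 1) + 0·(x - 1)² - 7/4·(x - 1)³.
With (x - 1) = 2/3: g(5/3) = 107/54.

1.9815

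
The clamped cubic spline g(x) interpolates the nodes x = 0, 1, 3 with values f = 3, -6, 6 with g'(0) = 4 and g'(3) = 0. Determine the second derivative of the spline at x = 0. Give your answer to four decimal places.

With m_i denoting the second derivative at x_i, h_i = 1, 2, and Δ_i = (y_(i+1) − y_i)/h_i = -9, 6:
  1·m_0 + 6·m_1 + 2·m_2 = 6(Δ_1 - Δ_0) = 90
Clamped end conditions give two more equations: 2h_0·m_0 + h_0·m_1 = 6(Δ_0 - g'(0)) = -78 and h_1·m_1 + 2h_1·m_2 = 6(g'(3) - Δ_1) = -36.
Forward elimination and back-substitution give m_0 = -166/3, m_1 = 98/3, m_2 = -76/3.

-55.3333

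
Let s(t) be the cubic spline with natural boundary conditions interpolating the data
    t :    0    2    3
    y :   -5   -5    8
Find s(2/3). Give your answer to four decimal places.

-7.5679

With M_i denoting the second derivative at x_i, h_i = 2, 1, and Δ_i = (y_(i+1) − y_i)/h_i = 0, 13:
  2·M_0 + 6·M_1 + 1·M_2 = 6(Δ_1 - Δ_0) = 78
Natural end conditions: M_0 = M_2 = 0.
Hence M_0 = 0, M_1 = 13, M_2 = 0.
On [0, 2], s(t) = -5 - 13/3·t + 0·t² + 13/12·t³.
With t = 2/3: s(2/3) = -613/81.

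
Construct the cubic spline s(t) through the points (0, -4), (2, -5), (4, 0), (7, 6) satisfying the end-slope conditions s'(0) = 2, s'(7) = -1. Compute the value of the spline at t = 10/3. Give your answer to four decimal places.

-2.3554

With σ_i denoting the second derivative at x_i, h_i = 2, 2, 3, and Δ_i = (y_(i+1) − y_i)/h_i = -1/2, 5/2, 2:
  2·σ_0 + 8·σ_1 + 2·σ_2 = 6(Δ_1 - Δ_0) = 18
  2·σ_1 + 10·σ_2 + 3·σ_3 = 6(Δ_2 - Δ_1) = -3
Clamped end conditions give two more equations: 2h_0·σ_0 + h_0·σ_1 = 6(Δ_0 - s'(0)) = -15 and h_2·σ_2 + 2h_2·σ_3 = 6(s'(7) - Δ_2) = -18.
Solving: σ_0 = -207/37, σ_1 = 273/74, σ_2 = -6/37, σ_3 = -108/37.
On [2, 4], s(t) = -5 + 7/74·(t - 2) + 273/148·(t - 2)² - 95/296·(t - 2)³.
With (t - 2) = 4/3: s(10/3) = -2353/999.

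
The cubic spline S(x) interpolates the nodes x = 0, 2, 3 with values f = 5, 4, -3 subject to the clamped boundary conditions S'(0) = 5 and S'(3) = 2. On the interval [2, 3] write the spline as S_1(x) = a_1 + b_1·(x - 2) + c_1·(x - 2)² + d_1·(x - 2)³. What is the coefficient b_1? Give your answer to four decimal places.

Put σ_i = S'' at the i-th knot. Here h = (2, 1) and Δ = (-1/2, -7), so the interior equations h_(i-1)·σ_(i-1) + 2(h_(i-1)+h_i)·σ_i + h_i·σ_(i+1) = 6(Δ_i − Δ_(i-1)) read
  2·σ_0 + 6·σ_1 + 1·σ_2 = 6(Δ_1 - Δ_0) = -39
Clamped end conditions give two more equations: 2h_0·σ_0 + h_0·σ_1 = 6(Δ_0 - S'(0)) = -33 and h_1·σ_1 + 2h_1·σ_2 = 6(S'(3) - Δ_1) = 54.
Solving the tridiagonal system: σ_0 = -11/4, σ_1 = -11, σ_2 = 65/2.
On [2, 3], with S_1(x) = a_1 + b_1·(x - 2) + c_1·(x - 2)² + d_1·(x - 2)³: c_1 = σ_1/2 = -11/2, d_1 = (σ_2 - σ_1)/(6h_1) = 29/4, b_1 = Δ_1 - h_1(2σ_1 + σ_2)/6 = -35/4.

-8.7500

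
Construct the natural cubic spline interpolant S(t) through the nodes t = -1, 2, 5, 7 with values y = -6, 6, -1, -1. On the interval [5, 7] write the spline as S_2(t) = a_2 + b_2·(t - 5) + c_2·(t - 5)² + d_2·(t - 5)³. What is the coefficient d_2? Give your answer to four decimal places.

-0.2117

Let m_i = S''(x_i). Step sizes h_i = 3, 3, 2; slopes of the chords Δ_i = (y_(i+1) - y_i)/h_i = 4, -7/3, 0.
  3·m_0 + 12·m_1 + 3·m_2 = 6(Δ_1 - Δ_0) = -38
  3·m_1 + 10·m_2 + 2·m_3 = 6(Δ_2 - Δ_1) = 14
Natural end conditions: m_0 = m_3 = 0.
Forward elimination and back-substitution give m_0 = 0, m_1 = -422/111, m_2 = 94/37, m_3 = 0.
On [5, 7], with S_2(t) = a_2 + b_2·(t - 5) + c_2·(t - 5)² + d_2·(t - 5)³: c_2 = m_2/2 = 47/37, d_2 = (m_3 - m_2)/(6h_2) = -47/222, b_2 = Δ_2 - h_2(2m_2 + m_3)/6 = -188/111.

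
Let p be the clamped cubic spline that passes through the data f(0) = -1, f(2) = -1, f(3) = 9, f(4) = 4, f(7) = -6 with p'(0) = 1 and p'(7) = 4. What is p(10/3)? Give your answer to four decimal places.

Write M_i for p''(x_i). With h_i = 2, 1, 1, 3 and divided differences Δ_i = 0, 10, -5, -10/3, the continuity of p' gives the tridiagonal system
  2·M_0 + 6·M_1 + 1·M_2 = 6(Δ_1 - Δ_0) = 60
  1·M_1 + 4·M_2 + 1·M_3 = 6(Δ_2 - Δ_1) = -90
  1·M_2 + 8·M_3 + 3·M_4 = 6(Δ_3 - Δ_2) = 10
Clamped end conditions give two more equations: 2h_0·M_0 + h_0·M_1 = 6(Δ_0 - p'(0)) = -6 and h_3·M_3 + 2h_3·M_4 = 6(p'(7) - Δ_3) = 44.
Forward elimination and back-substitution give M_0 = -1669/158, M_1 = 1432/79, M_2 = -2183/79, M_3 = 190/79, M_4 = 1453/237.
On [3, 4], p(x) = 9 + 301/79·(x - 3) - 2183/158·(x - 3)² + 791/158·(x - 3)³.
With (x - 3) = 1/3: p(10/3) = 19027/2133.

8.9203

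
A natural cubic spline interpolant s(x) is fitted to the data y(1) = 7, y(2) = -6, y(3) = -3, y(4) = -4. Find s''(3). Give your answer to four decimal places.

Let M_i = s''(x_i). Step sizes h_i = 1, 1, 1; slopes of the chords Δ_i = (y_(i+1) - y_i)/h_i = -13, 3, -1.
  1·M_0 + 4·M_1 + 1·M_2 = 6(Δ_1 - Δ_0) = 96
  1·M_1 + 4·M_2 + 1·M_3 = 6(Δ_2 - Δ_1) = -24
Natural end conditions: M_0 = M_3 = 0.
Hence M_0 = 0, M_1 = 136/5, M_2 = -64/5, M_3 = 0.

-12.8000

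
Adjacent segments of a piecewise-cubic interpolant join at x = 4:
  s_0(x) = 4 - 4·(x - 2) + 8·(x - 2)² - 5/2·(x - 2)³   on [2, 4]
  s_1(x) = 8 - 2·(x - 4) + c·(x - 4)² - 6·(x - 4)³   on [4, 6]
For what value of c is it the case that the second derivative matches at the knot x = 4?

s_0''(x) = 16 - 15·(x - 2), so s_0''(4) = -14. On the right, s_1''(4) = 2c, so c = -7.

-7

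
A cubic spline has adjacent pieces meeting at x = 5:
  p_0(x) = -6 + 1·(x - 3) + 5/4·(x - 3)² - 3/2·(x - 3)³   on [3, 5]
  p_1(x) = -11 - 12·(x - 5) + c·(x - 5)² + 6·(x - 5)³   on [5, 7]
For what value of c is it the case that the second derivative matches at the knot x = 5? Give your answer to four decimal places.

p_0''(x) = 5/2 - 9·(x - 3), so p_0''(5) = -31/2. On the right, p_1''(5) = 2c, so c = -31/4.

-7.7500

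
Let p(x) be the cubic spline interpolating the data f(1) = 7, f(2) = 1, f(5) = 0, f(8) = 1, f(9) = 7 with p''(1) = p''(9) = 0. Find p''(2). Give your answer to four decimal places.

With M_i denoting the second derivative at x_i, h_i = 1, 3, 3, 1, and Δ_i = (y_(i+1) − y_i)/h_i = -6, -1/3, 1/3, 6:
  1·M_0 + 8·M_1 + 3·M_2 = 6(Δ_1 - Δ_0) = 34
  3·M_1 + 12·M_2 + 3·M_3 = 6(Δ_2 - Δ_1) = 4
  3·M_2 + 8·M_3 + 1·M_4 = 6(Δ_3 - Δ_2) = 34
Natural end conditions: M_0 = M_4 = 0.
Hence M_0 = 0, M_1 = 66/13, M_2 = -86/39, M_3 = 66/13, M_4 = 0.

5.0769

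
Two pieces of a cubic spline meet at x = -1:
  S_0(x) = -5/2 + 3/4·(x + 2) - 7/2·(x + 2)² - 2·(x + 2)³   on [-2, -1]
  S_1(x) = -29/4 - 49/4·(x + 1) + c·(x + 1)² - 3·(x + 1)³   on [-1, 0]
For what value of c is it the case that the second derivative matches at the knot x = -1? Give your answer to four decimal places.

-9.5000

S_0''(x) = -7 - 12·(x + 2), so S_0''(-1) = -19. On the right, S_1''(-1) = 2c, so c = -19/2.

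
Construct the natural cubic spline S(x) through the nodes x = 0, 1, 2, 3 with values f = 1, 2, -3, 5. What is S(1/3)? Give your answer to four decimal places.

2.0642

Put M_i = S'' at the i-th knot. Here h = (1, 1, 1) and Δ = (1, -5, 8), so the interior equations h_(i-1)·M_(i-1) + 2(h_(i-1)+h_i)·M_i + h_i·M_(i+1) = 6(Δ_i − Δ_(i-1)) read
  1·M_0 + 4·M_1 + 1·M_2 = 6(Δ_1 - Δ_0) = -36
  1·M_1 + 4·M_2 + 1·M_3 = 6(Δ_2 - Δ_1) = 78
Natural end conditions: M_0 = M_3 = 0.
Solving: M_0 = 0, M_1 = -74/5, M_2 = 116/5, M_3 = 0.
On [0, 1], S(x) = 1 + 52/15·x + 0·x² - 37/15·x³.
With x = 1/3: S(1/3) = 836/405.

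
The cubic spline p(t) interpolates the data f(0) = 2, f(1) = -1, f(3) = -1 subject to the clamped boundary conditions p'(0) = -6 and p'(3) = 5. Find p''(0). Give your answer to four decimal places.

9.6667

With m_i denoting the second derivative at x_i, h_i = 1, 2, and Δ_i = (y_(i+1) − y_i)/h_i = -3, 0:
  1·m_0 + 6·m_1 + 2·m_2 = 6(Δ_1 - Δ_0) = 18
Clamped end conditions give two more equations: 2h_0·m_0 + h_0·m_1 = 6(Δ_0 - p'(0)) = 18 and h_1·m_1 + 2h_1·m_2 = 6(p'(3) - Δ_1) = 30.
Forward elimination and back-substitution give m_0 = 29/3, m_1 = -4/3, m_2 = 49/6.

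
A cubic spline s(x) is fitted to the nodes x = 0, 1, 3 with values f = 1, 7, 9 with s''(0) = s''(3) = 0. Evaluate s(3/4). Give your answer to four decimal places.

Let σ_i = s''(x_i). Step sizes h_i = 1, 2; slopes of the chords Δ_i = (y_(i+1) - y_i)/h_i = 6, 1.
  1·σ_0 + 6·σ_1 + 2·σ_2 = 6(Δ_1 - Δ_0) = -30
Natural end conditions: σ_0 = σ_2 = 0.
Solving: σ_0 = 0, σ_1 = -5, σ_2 = 0.
On [0, 1], s(x) = 1 + 41/6·x + 0·x² - 5/6·x³.
With x = 3/4: s(3/4) = 739/128.

5.7734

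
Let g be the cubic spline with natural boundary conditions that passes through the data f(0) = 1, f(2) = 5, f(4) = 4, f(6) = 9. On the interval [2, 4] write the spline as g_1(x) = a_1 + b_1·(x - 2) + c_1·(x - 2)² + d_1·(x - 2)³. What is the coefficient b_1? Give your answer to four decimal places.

0.2667

Put M_i = g'' at the i-th knot. Here h = (2, 2, 2) and Δ = (2, -1/2, 5/2), so the interior equations h_(i-1)·M_(i-1) + 2(h_(i-1)+h_i)·M_i + h_i·M_(i+1) = 6(Δ_i − Δ_(i-1)) read
  2·M_0 + 8·M_1 + 2·M_2 = 6(Δ_1 - Δ_0) = -15
  2·M_1 + 8·M_2 + 2·M_3 = 6(Δ_2 - Δ_1) = 18
Natural end conditions: M_0 = M_3 = 0.
Solving the tridiagonal system: M_0 = 0, M_1 = -13/5, M_2 = 29/10, M_3 = 0.
On [2, 4], with g_1(x) = a_1 + b_1·(x - 2) + c_1·(x - 2)² + d_1·(x - 2)³: c_1 = M_1/2 = -13/10, d_1 = (M_2 - M_1)/(6h_1) = 11/24, b_1 = Δ_1 - h_1(2M_1 + M_2)/6 = 4/15.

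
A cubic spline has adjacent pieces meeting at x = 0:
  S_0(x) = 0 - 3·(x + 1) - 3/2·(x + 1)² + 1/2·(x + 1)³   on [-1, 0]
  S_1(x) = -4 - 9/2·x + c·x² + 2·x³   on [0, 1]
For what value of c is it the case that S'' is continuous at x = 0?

0

S_0''(x) = -3 + 3·(x + 1), so S_0''(0) = 0. On the right, S_1''(0) = 2c, so c = 0.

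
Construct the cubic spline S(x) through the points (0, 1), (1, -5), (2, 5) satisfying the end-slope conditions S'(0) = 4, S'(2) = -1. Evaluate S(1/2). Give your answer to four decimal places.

Let m_i = S''(x_i). Step sizes h_i = 1, 1; slopes of the chords Δ_i = (y_(i+1) - y_i)/h_i = -6, 10.
  1·m_0 + 4·m_1 + 1·m_2 = 6(Δ_1 - Δ_0) = 96
Clamped end conditions give two more equations: 2h_0·m_0 + h_0·m_1 = 6(Δ_0 - S'(0)) = -60 and h_1·m_1 + 2h_1·m_2 = 6(S'(2) - Δ_1) = -66.
Forward elimination and back-substitution give m_0 = -113/2, m_1 = 53, m_2 = -119/2.
On [0, 1], S(x) = 1 + 4·x - 113/4·x² + 73/4·x³.
With x = 1/2: S(1/2) = -57/32.

-1.7813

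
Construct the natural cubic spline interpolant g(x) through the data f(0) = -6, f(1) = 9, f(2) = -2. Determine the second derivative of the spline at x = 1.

With M_i denoting the second derivative at x_i, h_i = 1, 1, and Δ_i = (y_(i+1) − y_i)/h_i = 15, -11:
  1·M_0 + 4·M_1 + 1·M_2 = 6(Δ_1 - Δ_0) = -156
Natural end conditions: M_0 = M_2 = 0.
Hence M_0 = 0, M_1 = -39, M_2 = 0.

-39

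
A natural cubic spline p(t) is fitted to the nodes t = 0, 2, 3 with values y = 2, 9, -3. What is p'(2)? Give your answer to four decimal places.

-6.8333

With M_i denoting the second derivative at x_i, h_i = 2, 1, and Δ_i = (y_(i+1) − y_i)/h_i = 7/2, -12:
  2·M_0 + 6·M_1 + 1·M_2 = 6(Δ_1 - Δ_0) = -93
Natural end conditions: M_0 = M_2 = 0.
Solving the tridiagonal system: M_0 = 0, M_1 = -31/2, M_2 = 0.
On [2, 3], p'(t) = b_1 + 2c_1·(t - 2) + 3d_1·(t - 2)² with b_1 = Δ_1 - h_1(2M_1 + M_2)/6 = -41/6, c_1 = M_1/2 = -31/4, d_1 = (M_2 - M_1)/(6h_1) = 31/12. So p'(2) = -41/6.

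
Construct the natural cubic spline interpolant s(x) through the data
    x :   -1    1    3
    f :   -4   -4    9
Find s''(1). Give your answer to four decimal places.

4.8750

With m_i denoting the second derivative at x_i, h_i = 2, 2, and Δ_i = (y_(i+1) − y_i)/h_i = 0, 13/2:
  2·m_0 + 8·m_1 + 2·m_2 = 6(Δ_1 - Δ_0) = 39
Natural end conditions: m_0 = m_2 = 0.
Solving: m_0 = 0, m_1 = 39/8, m_2 = 0.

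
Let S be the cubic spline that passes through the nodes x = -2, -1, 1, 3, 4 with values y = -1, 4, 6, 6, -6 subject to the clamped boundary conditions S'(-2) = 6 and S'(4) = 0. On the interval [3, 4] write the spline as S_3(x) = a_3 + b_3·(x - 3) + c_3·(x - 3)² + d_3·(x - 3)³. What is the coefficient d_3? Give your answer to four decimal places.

Put M_i = S'' at the i-th knot. Here h = (1, 2, 2, 1) and Δ = (5, 1, 0, -12), so the interior equations h_(i-1)·M_(i-1) + 2(h_(i-1)+h_i)·M_i + h_i·M_(i+1) = 6(Δ_i − Δ_(i-1)) read
  1·M_0 + 6·M_1 + 2·M_2 = 6(Δ_1 - Δ_0) = -24
  2·M_1 + 8·M_2 + 2·M_3 = 6(Δ_2 - Δ_1) = -6
  2·M_2 + 6·M_3 + 1·M_4 = 6(Δ_3 - Δ_2) = -72
Clamped end conditions give two more equations: 2h_0·M_0 + h_0·M_1 = 6(Δ_0 - S'(-2)) = -6 and h_3·M_3 + 2h_3·M_4 = 6(S'(4) - Δ_3) = 72.
Forward elimination and back-substitution give M_0 = 1/22, M_1 = -67/11, M_2 = 25/4, M_3 = -241/11, M_4 = 1033/22.
On [3, 4], with S_3(x) = a_3 + b_3·(x - 3) + c_3·(x - 3)² + d_3·(x - 3)³: c_3 = M_3/2 = -241/22, d_3 = (M_4 - M_3)/(6h_3) = 505/44, b_3 = Δ_3 - h_3(2M_3 + M_4)/6 = -551/44.

11.4773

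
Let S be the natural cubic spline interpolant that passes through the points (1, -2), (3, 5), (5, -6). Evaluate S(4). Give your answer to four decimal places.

1.1875

Write σ_i for S''(x_i). With h_i = 2, 2 and divided differences Δ_i = 7/2, -11/2, the continuity of S' gives the tridiagonal system
  2·σ_0 + 8·σ_1 + 2·σ_2 = 6(Δ_1 - Δ_0) = -54
Natural end conditions: σ_0 = σ_2 = 0.
Solving the tridiagonal system: σ_0 = 0, σ_1 = -27/4, σ_2 = 0.
On [3, 5], S(x) = 5 - 1·(x - 3) - 27/8·(x - 3)² + 9/16·(x - 3)³.
With (x - 3) = 1: S(4) = 19/16.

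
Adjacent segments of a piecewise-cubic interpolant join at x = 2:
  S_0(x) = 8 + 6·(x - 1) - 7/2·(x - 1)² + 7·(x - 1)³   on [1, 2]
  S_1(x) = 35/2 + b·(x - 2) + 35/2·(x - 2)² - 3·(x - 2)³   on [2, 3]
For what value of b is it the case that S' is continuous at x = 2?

20

S_0'(x) = 6 - 7·(x - 1) + 21·(x - 1)², so S_0'(2) = 20. On the right, S_1'(2) = b, so b = 20.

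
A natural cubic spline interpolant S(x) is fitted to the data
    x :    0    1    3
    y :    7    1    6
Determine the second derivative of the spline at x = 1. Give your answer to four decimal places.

8.5000

With m_i denoting the second derivative at x_i, h_i = 1, 2, and Δ_i = (y_(i+1) − y_i)/h_i = -6, 5/2:
  1·m_0 + 6·m_1 + 2·m_2 = 6(Δ_1 - Δ_0) = 51
Natural end conditions: m_0 = m_2 = 0.
Forward elimination and back-substitution give m_0 = 0, m_1 = 17/2, m_2 = 0.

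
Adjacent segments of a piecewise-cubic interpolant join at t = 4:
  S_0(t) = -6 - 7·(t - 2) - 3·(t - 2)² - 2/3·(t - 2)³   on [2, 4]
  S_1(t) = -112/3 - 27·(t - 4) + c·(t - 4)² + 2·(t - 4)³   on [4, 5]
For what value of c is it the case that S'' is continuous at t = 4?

-7

S_0''(t) = -6 - 4·(t - 2), so S_0''(4) = -14. On the right, S_1''(4) = 2c, so c = -7.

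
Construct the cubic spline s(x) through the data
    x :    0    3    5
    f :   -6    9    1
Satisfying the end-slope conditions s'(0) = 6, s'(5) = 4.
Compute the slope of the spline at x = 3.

-3

Write M_i for s''(x_i). With h_i = 3, 2 and divided differences Δ_i = 5, -4, the continuity of s' gives the tridiagonal system
  3·M_0 + 10·M_1 + 2·M_2 = 6(Δ_1 - Δ_0) = -54
Clamped end conditions give two more equations: 2h_0·M_0 + h_0·M_1 = 6(Δ_0 - s'(0)) = -6 and h_1·M_1 + 2h_1·M_2 = 6(s'(5) - Δ_1) = 48.
Forward elimination and back-substitution give M_0 = 4, M_1 = -10, M_2 = 17.
On [3, 5], s'(x) = b_1 + 2c_1·(x - 3) + 3d_1·(x - 3)² with b_1 = Δ_1 - h_1(2M_1 + M_2)/6 = -3, c_1 = M_1/2 = -5, d_1 = (M_2 - M_1)/(6h_1) = 9/4. So s'(3) = -3.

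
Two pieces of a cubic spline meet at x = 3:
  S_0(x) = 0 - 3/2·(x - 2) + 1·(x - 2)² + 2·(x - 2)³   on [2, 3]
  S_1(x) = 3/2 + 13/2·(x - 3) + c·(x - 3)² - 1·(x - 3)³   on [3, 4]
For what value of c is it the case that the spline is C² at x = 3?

7

S_0''(x) = 2 + 12·(x - 2), so S_0''(3) = 14. On the right, S_1''(3) = 2c, so c = 7.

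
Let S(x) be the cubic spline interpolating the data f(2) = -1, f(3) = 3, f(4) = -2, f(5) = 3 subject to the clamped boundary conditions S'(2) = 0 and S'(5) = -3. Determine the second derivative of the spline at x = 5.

-40

Let M_i = S''(x_i). Step sizes h_i = 1, 1, 1; slopes of the chords Δ_i = (y_(i+1) - y_i)/h_i = 4, -5, 5.
  1·M_0 + 4·M_1 + 1·M_2 = 6(Δ_1 - Δ_0) = -54
  1·M_1 + 4·M_2 + 1·M_3 = 6(Δ_2 - Δ_1) = 60
Clamped end conditions give two more equations: 2h_0·M_0 + h_0·M_1 = 6(Δ_0 - S'(2)) = 24 and h_2·M_2 + 2h_2·M_3 = 6(S'(5) - Δ_2) = -48.
Solving: M_0 = 26, M_1 = -28, M_2 = 32, M_3 = -40.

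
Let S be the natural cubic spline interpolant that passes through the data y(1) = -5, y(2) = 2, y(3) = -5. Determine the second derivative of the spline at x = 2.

With m_i denoting the second derivative at x_i, h_i = 1, 1, and Δ_i = (y_(i+1) − y_i)/h_i = 7, -7:
  1·m_0 + 4·m_1 + 1·m_2 = 6(Δ_1 - Δ_0) = -84
Natural end conditions: m_0 = m_2 = 0.
Solving the tridiagonal system: m_0 = 0, m_1 = -21, m_2 = 0.

-21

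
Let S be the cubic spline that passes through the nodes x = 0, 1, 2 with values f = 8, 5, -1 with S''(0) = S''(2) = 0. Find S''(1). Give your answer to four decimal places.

-4.5000

Let σ_i = S''(x_i). Step sizes h_i = 1, 1; slopes of the chords Δ_i = (y_(i+1) - y_i)/h_i = -3, -6.
  1·σ_0 + 4·σ_1 + 1·σ_2 = 6(Δ_1 - Δ_0) = -18
Natural end conditions: σ_0 = σ_2 = 0.
Solving: σ_0 = 0, σ_1 = -9/2, σ_2 = 0.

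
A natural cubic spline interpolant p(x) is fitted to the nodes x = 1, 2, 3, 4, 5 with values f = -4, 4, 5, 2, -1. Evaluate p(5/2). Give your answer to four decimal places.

5.3371

Let σ_i = p''(x_i). Step sizes h_i = 1, 1, 1, 1; slopes of the chords Δ_i = (y_(i+1) - y_i)/h_i = 8, 1, -3, -3.
  1·σ_0 + 4·σ_1 + 1·σ_2 = 6(Δ_1 - Δ_0) = -42
  1·σ_1 + 4·σ_2 + 1·σ_3 = 6(Δ_2 - Δ_1) = -24
  1·σ_2 + 4·σ_3 + 1·σ_4 = 6(Δ_3 - Δ_2) = 0
Natural end conditions: σ_0 = σ_4 = 0.
Solving the tridiagonal system: σ_0 = 0, σ_1 = -267/28, σ_2 = -27/7, σ_3 = 27/28, σ_4 = 0.
On [2, 3], p(x) = 4 + 135/28·(x - 2) - 267/56·(x - 2)² + 53/56·(x - 2)³.
With (x - 2) = 1/2: p(5/2) = 2391/448.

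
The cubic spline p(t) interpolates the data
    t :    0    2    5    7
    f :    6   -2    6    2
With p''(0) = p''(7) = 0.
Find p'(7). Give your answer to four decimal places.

Let σ_i = p''(x_i). Step sizes h_i = 2, 3, 2; slopes of the chords Δ_i = (y_(i+1) - y_i)/h_i = -4, 8/3, -2.
  2·σ_0 + 10·σ_1 + 3·σ_2 = 6(Δ_1 - Δ_0) = 40
  3·σ_1 + 10·σ_2 + 2·σ_3 = 6(Δ_2 - Δ_1) = -28
Natural end conditions: σ_0 = σ_3 = 0.
Forward elimination and back-substitution give σ_0 = 0, σ_1 = 484/91, σ_2 = -400/91, σ_3 = 0.
On [5, 7], p'(t) = b_2 + 2c_2·(t - 5) + 3d_2·(t - 5)² with b_2 = Δ_2 - h_2(2σ_2 + σ_3)/6 = 254/273, c_2 = σ_2/2 = -200/91, d_2 = (σ_3 - σ_2)/(6h_2) = 100/273. So p'(7) = -946/273.

-3.4652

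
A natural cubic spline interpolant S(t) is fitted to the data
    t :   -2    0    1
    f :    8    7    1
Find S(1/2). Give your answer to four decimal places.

With M_i denoting the second derivative at x_i, h_i = 2, 1, and Δ_i = (y_(i+1) − y_i)/h_i = -1/2, -6:
  2·M_0 + 6·M_1 + 1·M_2 = 6(Δ_1 - Δ_0) = -33
Natural end conditions: M_0 = M_2 = 0.
Forward elimination and back-substitution give M_0 = 0, M_1 = -11/2, M_2 = 0.
On [0, 1], S(t) = 7 - 25/6·t - 11/4·t² + 11/12·t³.
With t = 1/2: S(1/2) = 139/32.

4.3438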